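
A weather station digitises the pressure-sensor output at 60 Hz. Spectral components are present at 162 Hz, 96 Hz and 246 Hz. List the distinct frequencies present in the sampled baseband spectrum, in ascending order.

6 Hz, 18 Hz, 24 Hz

fs/2 = 30 Hz.
162 Hz mod fs = 42 Hz.
42 Hz > fs/2 = 30 Hz, folds to fs − 42 Hz = 18 Hz.
96 Hz mod fs = 36 Hz.
36 Hz > fs/2 = 30 Hz, folds to fs − 36 Hz = 24 Hz.
246 Hz mod fs = 6 Hz.
6 Hz ≤ fs/2 = 30 Hz, appears at 6 Hz.
Distinct values: {6 Hz, 18 Hz, 24 Hz}.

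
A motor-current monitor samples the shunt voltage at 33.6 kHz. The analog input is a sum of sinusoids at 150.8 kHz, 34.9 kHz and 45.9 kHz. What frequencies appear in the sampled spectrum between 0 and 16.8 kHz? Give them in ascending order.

1.3 kHz, 12.3 kHz, 16.4 kHz

fs/2 = 16.8 kHz.
150.8 kHz mod fs = 16.4 kHz.
16.4 kHz ≤ fs/2 = 16.8 kHz, appears at 16.4 kHz.
34.9 kHz mod fs = 1.3 kHz.
1.3 kHz ≤ fs/2 = 16.8 kHz, appears at 1.3 kHz.
45.9 kHz mod fs = 12.3 kHz.
12.3 kHz ≤ fs/2 = 16.8 kHz, appears at 12.3 kHz.
Distinct values: {1.3 kHz, 12.3 kHz, 16.4 kHz}.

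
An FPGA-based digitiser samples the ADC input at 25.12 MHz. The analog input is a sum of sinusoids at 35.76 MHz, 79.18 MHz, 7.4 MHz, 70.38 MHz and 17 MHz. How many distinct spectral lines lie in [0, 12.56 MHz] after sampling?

5

fs/2 = 12.56 MHz.
35.76 MHz mod fs = 10.64 MHz.
10.64 MHz ≤ fs/2 = 12.56 MHz, appears at 10.64 MHz.
79.18 MHz mod fs = 3.82 MHz.
3.82 MHz ≤ fs/2 = 12.56 MHz, appears at 3.82 MHz.
7.4 MHz ≤ fs/2 = 12.56 MHz, passes unchanged.
70.38 MHz mod fs = 20.14 MHz.
20.14 MHz > fs/2 = 12.56 MHz, folds to fs − 20.14 MHz = 4.98 MHz.
17 MHz > fs/2 = 12.56 MHz, folds to fs − 17 MHz = 8.12 MHz.
Distinct values: {3.82 MHz, 4.98 MHz, 7.4 MHz, 8.12 MHz, 10.64 MHz} → 5.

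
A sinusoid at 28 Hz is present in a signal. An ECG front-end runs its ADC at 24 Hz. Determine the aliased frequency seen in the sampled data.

4 Hz

28 Hz mod fs = 4 Hz.
4 Hz ≤ fs/2 = 12 Hz, appears at 4 Hz.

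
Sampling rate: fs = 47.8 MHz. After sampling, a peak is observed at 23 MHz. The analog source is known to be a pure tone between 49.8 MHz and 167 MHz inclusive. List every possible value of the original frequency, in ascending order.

Frequencies that alias to 23 MHz are k·fs ± 23 MHz for integer k ≥ 0.
k=0: 23 MHz.
k=1: 24.8 MHz, 70.8 MHz.
k=2: 72.6 MHz, 118.6 MHz.
k=3: 120.4 MHz, 166.4 MHz.
k=4: 168.2 MHz, 214.2 MHz.
Within [49.8 MHz, 167 MHz]: 70.8 MHz, 72.6 MHz, 118.6 MHz, 120.4 MHz, 166.4 MHz.

70.8 MHz, 72.6 MHz, 118.6 MHz, 120.4 MHz, 166.4 MHz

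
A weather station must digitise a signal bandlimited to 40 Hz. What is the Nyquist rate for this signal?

Nyquist rate = 2 × 40 Hz = 80 Hz.

80 Hz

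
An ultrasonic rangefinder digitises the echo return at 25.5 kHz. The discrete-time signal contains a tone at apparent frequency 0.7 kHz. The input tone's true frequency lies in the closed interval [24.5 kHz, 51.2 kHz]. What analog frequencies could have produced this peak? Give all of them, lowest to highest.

24.8 kHz, 26.2 kHz, 50.3 kHz

Frequencies that alias to 0.7 kHz are k·fs ± 0.7 kHz for integer k ≥ 0.
k=0: 0.7 kHz.
k=1: 24.8 kHz, 26.2 kHz.
k=2: 50.3 kHz, 51.7 kHz.
k=3: 75.8 kHz, 77.2 kHz.
Within [24.5 kHz, 51.2 kHz]: 24.8 kHz, 26.2 kHz, 50.3 kHz.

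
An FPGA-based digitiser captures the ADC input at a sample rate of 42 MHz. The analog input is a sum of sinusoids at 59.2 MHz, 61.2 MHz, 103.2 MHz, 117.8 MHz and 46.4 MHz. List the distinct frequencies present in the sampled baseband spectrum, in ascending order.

fs/2 = 21 MHz.
59.2 MHz mod fs = 17.2 MHz.
17.2 MHz ≤ fs/2 = 21 MHz, appears at 17.2 MHz.
61.2 MHz mod fs = 19.2 MHz.
19.2 MHz ≤ fs/2 = 21 MHz, appears at 19.2 MHz.
103.2 MHz mod fs = 19.2 MHz.
19.2 MHz ≤ fs/2 = 21 MHz, appears at 19.2 MHz.
117.8 MHz mod fs = 33.8 MHz.
33.8 MHz > fs/2 = 21 MHz, folds to fs − 33.8 MHz = 8.2 MHz.
46.4 MHz mod fs = 4.4 MHz.
4.4 MHz ≤ fs/2 = 21 MHz, appears at 4.4 MHz.
Distinct values: {4.4 MHz, 8.2 MHz, 17.2 MHz, 19.2 MHz}.

4.4 MHz, 8.2 MHz, 17.2 MHz, 19.2 MHz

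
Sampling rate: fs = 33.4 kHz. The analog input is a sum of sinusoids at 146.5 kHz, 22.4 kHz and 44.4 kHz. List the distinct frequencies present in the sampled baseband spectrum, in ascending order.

11 kHz, 12.9 kHz

fs/2 = 16.7 kHz.
146.5 kHz mod fs = 12.9 kHz.
12.9 kHz ≤ fs/2 = 16.7 kHz, appears at 12.9 kHz.
22.4 kHz > fs/2 = 16.7 kHz, folds to fs − 22.4 kHz = 11 kHz.
44.4 kHz mod fs = 11 kHz.
11 kHz ≤ fs/2 = 16.7 kHz, appears at 11 kHz.
Distinct values: {11 kHz, 12.9 kHz}.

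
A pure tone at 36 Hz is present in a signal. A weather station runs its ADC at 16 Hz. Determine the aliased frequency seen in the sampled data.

36 Hz mod fs = 4 Hz.
4 Hz ≤ fs/2 = 8 Hz, appears at 4 Hz.

4 Hz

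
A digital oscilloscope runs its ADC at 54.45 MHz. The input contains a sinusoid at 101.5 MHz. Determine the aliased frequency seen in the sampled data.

7.4 MHz

101.5 MHz mod fs = 47.05 MHz.
47.05 MHz > fs/2 = 27.225 MHz, folds to fs − 47.05 MHz = 7.4 MHz.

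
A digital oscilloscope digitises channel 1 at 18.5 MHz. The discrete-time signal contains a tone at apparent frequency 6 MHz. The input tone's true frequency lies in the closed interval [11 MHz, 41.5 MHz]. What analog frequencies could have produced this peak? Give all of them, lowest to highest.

12.5 MHz, 24.5 MHz, 31 MHz

Frequencies that alias to 6 MHz are k·fs ± 6 MHz for integer k ≥ 0.
k=0: 6 MHz.
k=1: 12.5 MHz, 24.5 MHz.
k=2: 31 MHz, 43 MHz.
k=3: 49.5 MHz, 61.5 MHz.
Within [11 MHz, 41.5 MHz]: 12.5 MHz, 24.5 MHz, 31 MHz.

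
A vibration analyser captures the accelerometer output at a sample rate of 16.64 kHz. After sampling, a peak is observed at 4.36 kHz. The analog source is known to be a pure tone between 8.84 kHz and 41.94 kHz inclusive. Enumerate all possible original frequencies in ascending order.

Frequencies that alias to 4.36 kHz are k·fs ± 4.36 kHz for integer k ≥ 0.
k=0: 4.36 kHz.
k=1: 12.28 kHz, 21 kHz.
k=2: 28.92 kHz, 37.64 kHz.
k=3: 45.56 kHz, 54.28 kHz.
Within [8.84 kHz, 41.94 kHz]: 12.28 kHz, 21 kHz, 28.92 kHz, 37.64 kHz.

12.28 kHz, 21 kHz, 28.92 kHz, 37.64 kHz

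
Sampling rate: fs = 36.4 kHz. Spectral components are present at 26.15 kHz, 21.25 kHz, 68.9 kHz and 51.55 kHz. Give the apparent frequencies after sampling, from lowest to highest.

3.9 kHz, 10.25 kHz, 15.15 kHz

fs/2 = 18.2 kHz.
26.15 kHz > fs/2 = 18.2 kHz, folds to fs − 26.15 kHz = 10.25 kHz.
21.25 kHz > fs/2 = 18.2 kHz, folds to fs − 21.25 kHz = 15.15 kHz.
68.9 kHz mod fs = 32.5 kHz.
32.5 kHz > fs/2 = 18.2 kHz, folds to fs − 32.5 kHz = 3.9 kHz.
51.55 kHz mod fs = 15.15 kHz.
15.15 kHz ≤ fs/2 = 18.2 kHz, appears at 15.15 kHz.
Distinct values: {3.9 kHz, 10.25 kHz, 15.15 kHz}.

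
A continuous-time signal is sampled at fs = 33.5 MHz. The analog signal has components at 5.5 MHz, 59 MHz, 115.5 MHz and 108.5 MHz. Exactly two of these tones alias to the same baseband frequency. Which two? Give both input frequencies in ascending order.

59 MHz, 108.5 MHz

fs/2 = 16.75 MHz.
5.5 MHz ≤ fs/2 = 16.75 MHz, passes unchanged.
59 MHz mod fs = 25.5 MHz.
25.5 MHz > fs/2 = 16.75 MHz, folds to fs − 25.5 MHz = 8 MHz.
115.5 MHz mod fs = 15 MHz.
15 MHz ≤ fs/2 = 16.75 MHz, appears at 15 MHz.
108.5 MHz mod fs = 8 MHz.
8 MHz ≤ fs/2 = 16.75 MHz, appears at 8 MHz.
59 MHz and 108.5 MHz both map to 8 MHz.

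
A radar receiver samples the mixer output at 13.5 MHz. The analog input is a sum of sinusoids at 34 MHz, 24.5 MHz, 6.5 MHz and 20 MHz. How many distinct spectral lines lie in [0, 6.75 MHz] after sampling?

fs/2 = 6.75 MHz.
34 MHz mod fs = 7 MHz.
7 MHz > fs/2 = 6.75 MHz, folds to fs − 7 MHz = 6.5 MHz.
24.5 MHz mod fs = 11 MHz.
11 MHz > fs/2 = 6.75 MHz, folds to fs − 11 MHz = 2.5 MHz.
6.5 MHz ≤ fs/2 = 6.75 MHz, passes unchanged.
20 MHz mod fs = 6.5 MHz.
6.5 MHz ≤ fs/2 = 6.75 MHz, appears at 6.5 MHz.
Distinct values: {2.5 MHz, 6.5 MHz} → 2.

2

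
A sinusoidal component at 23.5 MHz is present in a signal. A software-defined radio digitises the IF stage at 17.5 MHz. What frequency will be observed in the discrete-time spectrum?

6 MHz

23.5 MHz mod fs = 6 MHz.
6 MHz ≤ fs/2 = 8.75 MHz, appears at 6 MHz.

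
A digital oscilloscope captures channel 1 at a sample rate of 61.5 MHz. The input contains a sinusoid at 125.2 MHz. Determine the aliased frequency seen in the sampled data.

125.2 MHz mod fs = 2.2 MHz.
2.2 MHz ≤ fs/2 = 30.75 MHz, appears at 2.2 MHz.

2.2 MHz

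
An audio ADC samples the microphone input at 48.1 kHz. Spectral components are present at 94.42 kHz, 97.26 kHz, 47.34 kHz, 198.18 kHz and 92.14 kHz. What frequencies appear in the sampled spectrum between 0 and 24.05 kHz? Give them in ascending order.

fs/2 = 24.05 kHz.
94.42 kHz mod fs = 46.32 kHz.
46.32 kHz > fs/2 = 24.05 kHz, folds to fs − 46.32 kHz = 1.78 kHz.
97.26 kHz mod fs = 1.06 kHz.
1.06 kHz ≤ fs/2 = 24.05 kHz, appears at 1.06 kHz.
47.34 kHz > fs/2 = 24.05 kHz, folds to fs − 47.34 kHz = 0.76 kHz.
198.18 kHz mod fs = 5.78 kHz.
5.78 kHz ≤ fs/2 = 24.05 kHz, appears at 5.78 kHz.
92.14 kHz mod fs = 44.04 kHz.
44.04 kHz > fs/2 = 24.05 kHz, folds to fs − 44.04 kHz = 4.06 kHz.
Distinct values: {0.76 kHz, 1.06 kHz, 1.78 kHz, 4.06 kHz, 5.78 kHz}.

0.76 kHz, 1.06 kHz, 1.78 kHz, 4.06 kHz, 5.78 kHz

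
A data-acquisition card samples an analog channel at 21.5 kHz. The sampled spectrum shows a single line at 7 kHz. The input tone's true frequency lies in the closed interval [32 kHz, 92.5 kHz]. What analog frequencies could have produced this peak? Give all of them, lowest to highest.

36 kHz, 50 kHz, 57.5 kHz, 71.5 kHz, 79 kHz

Frequencies that alias to 7 kHz are k·fs ± 7 kHz for integer k ≥ 0.
k=0: 7 kHz.
k=1: 14.5 kHz, 28.5 kHz.
k=2: 36 kHz, 50 kHz.
k=3: 57.5 kHz, 71.5 kHz.
k=4: 79 kHz, 93 kHz.
k=5: 100.5 kHz, 114.5 kHz.
Within [32 kHz, 92.5 kHz]: 36 kHz, 50 kHz, 57.5 kHz, 71.5 kHz, 79 kHz.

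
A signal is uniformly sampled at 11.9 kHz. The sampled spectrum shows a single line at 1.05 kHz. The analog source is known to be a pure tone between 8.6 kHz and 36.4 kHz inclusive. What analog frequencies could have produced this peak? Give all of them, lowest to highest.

10.85 kHz, 12.95 kHz, 22.75 kHz, 24.85 kHz, 34.65 kHz

Frequencies that alias to 1.05 kHz are k·fs ± 1.05 kHz for integer k ≥ 0.
k=0: 1.05 kHz.
k=1: 10.85 kHz, 12.95 kHz.
k=2: 22.75 kHz, 24.85 kHz.
k=3: 34.65 kHz, 36.75 kHz.
k=4: 46.55 kHz, 48.65 kHz.
Within [8.6 kHz, 36.4 kHz]: 10.85 kHz, 12.95 kHz, 22.75 kHz, 24.85 kHz, 34.65 kHz.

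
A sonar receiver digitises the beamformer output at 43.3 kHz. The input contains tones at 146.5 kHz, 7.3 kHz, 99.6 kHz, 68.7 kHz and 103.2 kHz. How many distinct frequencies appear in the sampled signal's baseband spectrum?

fs/2 = 21.65 kHz.
146.5 kHz mod fs = 16.6 kHz.
16.6 kHz ≤ fs/2 = 21.65 kHz, appears at 16.6 kHz.
7.3 kHz ≤ fs/2 = 21.65 kHz, passes unchanged.
99.6 kHz mod fs = 13 kHz.
13 kHz ≤ fs/2 = 21.65 kHz, appears at 13 kHz.
68.7 kHz mod fs = 25.4 kHz.
25.4 kHz > fs/2 = 21.65 kHz, folds to fs − 25.4 kHz = 17.9 kHz.
103.2 kHz mod fs = 16.6 kHz.
16.6 kHz ≤ fs/2 = 21.65 kHz, appears at 16.6 kHz.
Distinct values: {7.3 kHz, 13 kHz, 16.6 kHz, 17.9 kHz} → 4.

4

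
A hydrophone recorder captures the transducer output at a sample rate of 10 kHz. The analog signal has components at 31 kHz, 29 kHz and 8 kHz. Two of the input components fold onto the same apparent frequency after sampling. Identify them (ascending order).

fs/2 = 5 kHz.
31 kHz mod fs = 1 kHz.
1 kHz ≤ fs/2 = 5 kHz, appears at 1 kHz.
29 kHz mod fs = 9 kHz.
9 kHz > fs/2 = 5 kHz, folds to fs − 9 kHz = 1 kHz.
8 kHz > fs/2 = 5 kHz, folds to fs − 8 kHz = 2 kHz.
29 kHz and 31 kHz both map to 1 kHz.

29 kHz, 31 kHz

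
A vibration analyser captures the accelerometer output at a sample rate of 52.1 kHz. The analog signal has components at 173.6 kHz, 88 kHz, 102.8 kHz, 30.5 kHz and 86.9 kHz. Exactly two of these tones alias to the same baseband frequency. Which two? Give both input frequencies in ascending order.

86.9 kHz, 173.6 kHz

fs/2 = 26.05 kHz.
173.6 kHz mod fs = 17.3 kHz.
17.3 kHz ≤ fs/2 = 26.05 kHz, appears at 17.3 kHz.
88 kHz mod fs = 35.9 kHz.
35.9 kHz > fs/2 = 26.05 kHz, folds to fs − 35.9 kHz = 16.2 kHz.
102.8 kHz mod fs = 50.7 kHz.
50.7 kHz > fs/2 = 26.05 kHz, folds to fs − 50.7 kHz = 1.4 kHz.
30.5 kHz > fs/2 = 26.05 kHz, folds to fs − 30.5 kHz = 21.6 kHz.
86.9 kHz mod fs = 34.8 kHz.
34.8 kHz > fs/2 = 26.05 kHz, folds to fs − 34.8 kHz = 17.3 kHz.
86.9 kHz and 173.6 kHz both map to 17.3 kHz.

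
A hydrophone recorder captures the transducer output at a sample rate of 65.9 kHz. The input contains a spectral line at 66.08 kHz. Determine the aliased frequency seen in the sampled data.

0.18 kHz

66.08 kHz mod fs = 0.18 kHz.
0.18 kHz ≤ fs/2 = 32.95 kHz, appears at 0.18 kHz.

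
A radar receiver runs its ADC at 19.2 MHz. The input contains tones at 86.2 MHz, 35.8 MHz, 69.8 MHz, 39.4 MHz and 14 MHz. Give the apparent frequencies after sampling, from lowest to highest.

1 MHz, 2.6 MHz, 5.2 MHz, 7 MHz, 9.4 MHz

fs/2 = 9.6 MHz.
86.2 MHz mod fs = 9.4 MHz.
9.4 MHz ≤ fs/2 = 9.6 MHz, appears at 9.4 MHz.
35.8 MHz mod fs = 16.6 MHz.
16.6 MHz > fs/2 = 9.6 MHz, folds to fs − 16.6 MHz = 2.6 MHz.
69.8 MHz mod fs = 12.2 MHz.
12.2 MHz > fs/2 = 9.6 MHz, folds to fs − 12.2 MHz = 7 MHz.
39.4 MHz mod fs = 1 MHz.
1 MHz ≤ fs/2 = 9.6 MHz, appears at 1 MHz.
14 MHz > fs/2 = 9.6 MHz, folds to fs − 14 MHz = 5.2 MHz.
Distinct values: {1 MHz, 2.6 MHz, 5.2 MHz, 7 MHz, 9.4 MHz}.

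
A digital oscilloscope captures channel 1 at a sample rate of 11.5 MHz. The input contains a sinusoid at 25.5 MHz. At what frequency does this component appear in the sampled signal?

2.5 MHz

25.5 MHz mod fs = 2.5 MHz.
2.5 MHz ≤ fs/2 = 5.75 MHz, appears at 2.5 MHz.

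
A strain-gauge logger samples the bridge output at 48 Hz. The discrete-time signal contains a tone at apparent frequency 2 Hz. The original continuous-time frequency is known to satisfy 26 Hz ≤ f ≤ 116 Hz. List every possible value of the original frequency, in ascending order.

Frequencies that alias to 2 Hz are k·fs ± 2 Hz for integer k ≥ 0.
k=0: 2 Hz.
k=1: 46 Hz, 50 Hz.
k=2: 94 Hz, 98 Hz.
k=3: 142 Hz, 146 Hz.
Within [26 Hz, 116 Hz]: 46 Hz, 50 Hz, 94 Hz, 98 Hz.

46 Hz, 50 Hz, 94 Hz, 98 Hz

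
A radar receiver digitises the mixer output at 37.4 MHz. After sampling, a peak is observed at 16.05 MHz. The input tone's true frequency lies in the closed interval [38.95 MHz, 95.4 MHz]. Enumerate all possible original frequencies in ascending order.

53.45 MHz, 58.75 MHz, 90.85 MHz

Frequencies that alias to 16.05 MHz are k·fs ± 16.05 MHz for integer k ≥ 0.
k=0: 16.05 MHz.
k=1: 21.35 MHz, 53.45 MHz.
k=2: 58.75 MHz, 90.85 MHz.
k=3: 96.15 MHz, 128.25 MHz.
Within [38.95 MHz, 95.4 MHz]: 53.45 MHz, 58.75 MHz, 90.85 MHz.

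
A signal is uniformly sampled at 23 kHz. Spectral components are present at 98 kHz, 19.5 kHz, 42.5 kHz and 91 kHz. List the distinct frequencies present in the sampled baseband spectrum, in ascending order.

fs/2 = 11.5 kHz.
98 kHz mod fs = 6 kHz.
6 kHz ≤ fs/2 = 11.5 kHz, appears at 6 kHz.
19.5 kHz > fs/2 = 11.5 kHz, folds to fs − 19.5 kHz = 3.5 kHz.
42.5 kHz mod fs = 19.5 kHz.
19.5 kHz > fs/2 = 11.5 kHz, folds to fs − 19.5 kHz = 3.5 kHz.
91 kHz mod fs = 22 kHz.
22 kHz > fs/2 = 11.5 kHz, folds to fs − 22 kHz = 1 kHz.
Distinct values: {1 kHz, 3.5 kHz, 6 kHz}.

1 kHz, 3.5 kHz, 6 kHz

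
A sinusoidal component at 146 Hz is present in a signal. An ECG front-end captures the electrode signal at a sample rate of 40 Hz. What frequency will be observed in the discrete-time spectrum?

14 Hz

146 Hz mod fs = 26 Hz.
26 Hz > fs/2 = 20 Hz, folds to fs − 26 Hz = 14 Hz.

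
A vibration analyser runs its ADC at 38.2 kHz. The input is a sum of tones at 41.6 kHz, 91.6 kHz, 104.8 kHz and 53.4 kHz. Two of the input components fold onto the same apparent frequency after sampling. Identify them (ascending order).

fs/2 = 19.1 kHz.
41.6 kHz mod fs = 3.4 kHz.
3.4 kHz ≤ fs/2 = 19.1 kHz, appears at 3.4 kHz.
91.6 kHz mod fs = 15.2 kHz.
15.2 kHz ≤ fs/2 = 19.1 kHz, appears at 15.2 kHz.
104.8 kHz mod fs = 28.4 kHz.
28.4 kHz > fs/2 = 19.1 kHz, folds to fs − 28.4 kHz = 9.8 kHz.
53.4 kHz mod fs = 15.2 kHz.
15.2 kHz ≤ fs/2 = 19.1 kHz, appears at 15.2 kHz.
53.4 kHz and 91.6 kHz both map to 15.2 kHz.

53.4 kHz, 91.6 kHz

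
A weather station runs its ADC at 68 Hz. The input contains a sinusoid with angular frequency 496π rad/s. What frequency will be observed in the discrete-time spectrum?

ω = 496π rad/s → f = ω/(2π) = 248 Hz.
248 Hz mod fs = 44 Hz.
44 Hz > fs/2 = 34 Hz, folds to fs − 44 Hz = 24 Hz.

24 Hz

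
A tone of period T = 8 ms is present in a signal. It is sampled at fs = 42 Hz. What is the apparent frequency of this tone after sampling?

1 Hz

T = 8 ms → f = 1/T = 125 Hz.
125 Hz mod fs = 41 Hz.
41 Hz > fs/2 = 21 Hz, folds to fs − 41 Hz = 1 Hz.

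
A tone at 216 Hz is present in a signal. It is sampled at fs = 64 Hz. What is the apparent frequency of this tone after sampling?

24 Hz

216 Hz mod fs = 24 Hz.
24 Hz ≤ fs/2 = 32 Hz, appears at 24 Hz.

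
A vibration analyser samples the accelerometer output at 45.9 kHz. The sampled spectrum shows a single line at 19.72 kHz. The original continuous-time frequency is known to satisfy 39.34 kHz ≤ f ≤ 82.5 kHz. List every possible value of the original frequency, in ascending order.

65.62 kHz, 72.08 kHz

Frequencies that alias to 19.72 kHz are k·fs ± 19.72 kHz for integer k ≥ 0.
k=0: 19.72 kHz.
k=1: 26.18 kHz, 65.62 kHz.
k=2: 72.08 kHz, 111.52 kHz.
k=3: 117.98 kHz, 157.42 kHz.
Within [39.34 kHz, 82.5 kHz]: 65.62 kHz, 72.08 kHz.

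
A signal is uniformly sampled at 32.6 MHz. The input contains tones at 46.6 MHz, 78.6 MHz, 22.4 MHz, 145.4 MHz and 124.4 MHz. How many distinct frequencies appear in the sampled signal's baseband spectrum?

fs/2 = 16.3 MHz.
46.6 MHz mod fs = 14 MHz.
14 MHz ≤ fs/2 = 16.3 MHz, appears at 14 MHz.
78.6 MHz mod fs = 13.4 MHz.
13.4 MHz ≤ fs/2 = 16.3 MHz, appears at 13.4 MHz.
22.4 MHz > fs/2 = 16.3 MHz, folds to fs − 22.4 MHz = 10.2 MHz.
145.4 MHz mod fs = 15 MHz.
15 MHz ≤ fs/2 = 16.3 MHz, appears at 15 MHz.
124.4 MHz mod fs = 26.6 MHz.
26.6 MHz > fs/2 = 16.3 MHz, folds to fs − 26.6 MHz = 6 MHz.
Distinct values: {6 MHz, 10.2 MHz, 13.4 MHz, 14 MHz, 15 MHz} → 5.

5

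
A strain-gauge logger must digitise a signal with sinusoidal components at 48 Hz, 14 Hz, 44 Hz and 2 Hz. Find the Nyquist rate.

96 Hz

Highest-frequency component: 48 Hz.
Nyquist rate = 2 × 48 Hz = 96 Hz.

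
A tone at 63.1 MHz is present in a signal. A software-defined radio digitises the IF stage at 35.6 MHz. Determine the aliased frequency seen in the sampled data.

63.1 MHz mod fs = 27.5 MHz.
27.5 MHz > fs/2 = 17.8 MHz, folds to fs − 27.5 MHz = 8.1 MHz.

8.1 MHz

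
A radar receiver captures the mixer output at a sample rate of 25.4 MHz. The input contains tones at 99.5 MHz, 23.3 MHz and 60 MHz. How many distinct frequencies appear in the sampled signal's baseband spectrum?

2

fs/2 = 12.7 MHz.
99.5 MHz mod fs = 23.3 MHz.
23.3 MHz > fs/2 = 12.7 MHz, folds to fs − 23.3 MHz = 2.1 MHz.
23.3 MHz > fs/2 = 12.7 MHz, folds to fs − 23.3 MHz = 2.1 MHz.
60 MHz mod fs = 9.2 MHz.
9.2 MHz ≤ fs/2 = 12.7 MHz, appears at 9.2 MHz.
Distinct values: {2.1 MHz, 9.2 MHz} → 2.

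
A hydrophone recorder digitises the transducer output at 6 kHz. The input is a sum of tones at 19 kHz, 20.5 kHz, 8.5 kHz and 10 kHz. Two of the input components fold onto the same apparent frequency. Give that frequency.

fs/2 = 3 kHz.
19 kHz mod fs = 1 kHz.
1 kHz ≤ fs/2 = 3 kHz, appears at 1 kHz.
20.5 kHz mod fs = 2.5 kHz.
2.5 kHz ≤ fs/2 = 3 kHz, appears at 2.5 kHz.
8.5 kHz mod fs = 2.5 kHz.
2.5 kHz ≤ fs/2 = 3 kHz, appears at 2.5 kHz.
10 kHz mod fs = 4 kHz.
4 kHz > fs/2 = 3 kHz, folds to fs − 4 kHz = 2 kHz.
8.5 kHz and 20.5 kHz both map to 2.5 kHz.

2.5 kHz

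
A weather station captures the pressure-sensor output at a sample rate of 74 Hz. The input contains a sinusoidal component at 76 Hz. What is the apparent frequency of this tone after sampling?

2 Hz

76 Hz mod fs = 2 Hz.
2 Hz ≤ fs/2 = 37 Hz, appears at 2 Hz.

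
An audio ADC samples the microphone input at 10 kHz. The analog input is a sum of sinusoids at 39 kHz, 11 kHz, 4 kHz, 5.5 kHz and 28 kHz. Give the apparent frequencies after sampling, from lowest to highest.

1 kHz, 2 kHz, 4 kHz, 4.5 kHz

fs/2 = 5 kHz.
39 kHz mod fs = 9 kHz.
9 kHz > fs/2 = 5 kHz, folds to fs − 9 kHz = 1 kHz.
11 kHz mod fs = 1 kHz.
1 kHz ≤ fs/2 = 5 kHz, appears at 1 kHz.
4 kHz ≤ fs/2 = 5 kHz, passes unchanged.
5.5 kHz > fs/2 = 5 kHz, folds to fs − 5.5 kHz = 4.5 kHz.
28 kHz mod fs = 8 kHz.
8 kHz > fs/2 = 5 kHz, folds to fs − 8 kHz = 2 kHz.
Distinct values: {1 kHz, 2 kHz, 4 kHz, 4.5 kHz}.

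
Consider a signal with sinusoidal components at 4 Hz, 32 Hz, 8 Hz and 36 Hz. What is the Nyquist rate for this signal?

72 Hz

Highest-frequency component: 36 Hz.
Nyquist rate = 2 × 36 Hz = 72 Hz.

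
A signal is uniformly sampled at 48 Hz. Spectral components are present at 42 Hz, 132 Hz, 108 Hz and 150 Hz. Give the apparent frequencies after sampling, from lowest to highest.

6 Hz, 12 Hz

fs/2 = 24 Hz.
42 Hz > fs/2 = 24 Hz, folds to fs − 42 Hz = 6 Hz.
132 Hz mod fs = 36 Hz.
36 Hz > fs/2 = 24 Hz, folds to fs − 36 Hz = 12 Hz.
108 Hz mod fs = 12 Hz.
12 Hz ≤ fs/2 = 24 Hz, appears at 12 Hz.
150 Hz mod fs = 6 Hz.
6 Hz ≤ fs/2 = 24 Hz, appears at 6 Hz.
Distinct values: {6 Hz, 12 Hz}.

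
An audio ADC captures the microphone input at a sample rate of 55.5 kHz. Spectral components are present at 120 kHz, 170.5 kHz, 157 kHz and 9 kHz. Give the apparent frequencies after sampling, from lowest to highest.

4 kHz, 9 kHz, 9.5 kHz

fs/2 = 27.75 kHz.
120 kHz mod fs = 9 kHz.
9 kHz ≤ fs/2 = 27.75 kHz, appears at 9 kHz.
170.5 kHz mod fs = 4 kHz.
4 kHz ≤ fs/2 = 27.75 kHz, appears at 4 kHz.
157 kHz mod fs = 46 kHz.
46 kHz > fs/2 = 27.75 kHz, folds to fs − 46 kHz = 9.5 kHz.
9 kHz ≤ fs/2 = 27.75 kHz, passes unchanged.
Distinct values: {4 kHz, 9 kHz, 9.5 kHz}.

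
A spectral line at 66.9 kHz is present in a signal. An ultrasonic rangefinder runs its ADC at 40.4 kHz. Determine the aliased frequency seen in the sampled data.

66.9 kHz mod fs = 26.5 kHz.
26.5 kHz > fs/2 = 20.2 kHz, folds to fs − 26.5 kHz = 13.9 kHz.

13.9 kHz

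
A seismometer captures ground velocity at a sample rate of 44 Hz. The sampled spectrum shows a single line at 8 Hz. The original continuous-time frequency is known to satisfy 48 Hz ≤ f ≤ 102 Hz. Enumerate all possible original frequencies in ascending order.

Frequencies that alias to 8 Hz are k·fs ± 8 Hz for integer k ≥ 0.
k=0: 8 Hz.
k=1: 36 Hz, 52 Hz.
k=2: 80 Hz, 96 Hz.
k=3: 124 Hz, 140 Hz.
Within [48 Hz, 102 Hz]: 52 Hz, 80 Hz, 96 Hz.

52 Hz, 80 Hz, 96 Hz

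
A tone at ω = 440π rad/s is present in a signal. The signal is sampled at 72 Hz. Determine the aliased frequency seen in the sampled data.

4 Hz

ω = 440π rad/s → f = ω/(2π) = 220 Hz.
220 Hz mod fs = 4 Hz.
4 Hz ≤ fs/2 = 36 Hz, appears at 4 Hz.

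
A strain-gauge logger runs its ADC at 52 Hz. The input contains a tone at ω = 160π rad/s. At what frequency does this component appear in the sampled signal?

24 Hz

ω = 160π rad/s → f = ω/(2π) = 80 Hz.
80 Hz mod fs = 28 Hz.
28 Hz > fs/2 = 26 Hz, folds to fs − 28 Hz = 24 Hz.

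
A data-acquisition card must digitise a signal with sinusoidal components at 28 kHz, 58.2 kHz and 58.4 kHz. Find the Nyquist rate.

Highest-frequency component: 58.4 kHz.
Nyquist rate = 2 × 58.4 kHz = 116.8 kHz.

116.8 kHz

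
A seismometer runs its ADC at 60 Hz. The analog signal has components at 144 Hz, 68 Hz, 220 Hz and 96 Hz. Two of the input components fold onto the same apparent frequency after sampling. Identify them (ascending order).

fs/2 = 30 Hz.
144 Hz mod fs = 24 Hz.
24 Hz ≤ fs/2 = 30 Hz, appears at 24 Hz.
68 Hz mod fs = 8 Hz.
8 Hz ≤ fs/2 = 30 Hz, appears at 8 Hz.
220 Hz mod fs = 40 Hz.
40 Hz > fs/2 = 30 Hz, folds to fs − 40 Hz = 20 Hz.
96 Hz mod fs = 36 Hz.
36 Hz > fs/2 = 30 Hz, folds to fs − 36 Hz = 24 Hz.
96 Hz and 144 Hz both map to 24 Hz.

96 Hz, 144 Hz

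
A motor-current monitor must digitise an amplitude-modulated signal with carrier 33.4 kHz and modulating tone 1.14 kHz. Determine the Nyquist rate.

AM sidebands sit at fc ± fm = 32.26 kHz and 34.54 kHz.
Highest-frequency component: 34.54 kHz.
Nyquist rate = 2 × 34.54 kHz = 69.08 kHz.

69.08 kHz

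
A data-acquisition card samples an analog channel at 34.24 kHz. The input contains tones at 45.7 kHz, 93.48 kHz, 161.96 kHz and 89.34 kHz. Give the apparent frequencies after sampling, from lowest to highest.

fs/2 = 17.12 kHz.
45.7 kHz mod fs = 11.46 kHz.
11.46 kHz ≤ fs/2 = 17.12 kHz, appears at 11.46 kHz.
93.48 kHz mod fs = 25 kHz.
25 kHz > fs/2 = 17.12 kHz, folds to fs − 25 kHz = 9.24 kHz.
161.96 kHz mod fs = 25 kHz.
25 kHz > fs/2 = 17.12 kHz, folds to fs − 25 kHz = 9.24 kHz.
89.34 kHz mod fs = 20.86 kHz.
20.86 kHz > fs/2 = 17.12 kHz, folds to fs − 20.86 kHz = 13.38 kHz.
Distinct values: {9.24 kHz, 11.46 kHz, 13.38 kHz}.

9.24 kHz, 11.46 kHz, 13.38 kHz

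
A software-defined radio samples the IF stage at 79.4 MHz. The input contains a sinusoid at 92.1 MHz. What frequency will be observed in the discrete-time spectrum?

92.1 MHz mod fs = 12.7 MHz.
12.7 MHz ≤ fs/2 = 39.7 MHz, appears at 12.7 MHz.

12.7 MHz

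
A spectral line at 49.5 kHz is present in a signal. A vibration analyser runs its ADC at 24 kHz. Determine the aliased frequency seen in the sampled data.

1.5 kHz

49.5 kHz mod fs = 1.5 kHz.
1.5 kHz ≤ fs/2 = 12 kHz, appears at 1.5 kHz.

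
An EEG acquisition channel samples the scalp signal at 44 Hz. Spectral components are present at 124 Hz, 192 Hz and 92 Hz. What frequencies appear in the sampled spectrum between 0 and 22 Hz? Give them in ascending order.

fs/2 = 22 Hz.
124 Hz mod fs = 36 Hz.
36 Hz > fs/2 = 22 Hz, folds to fs − 36 Hz = 8 Hz.
192 Hz mod fs = 16 Hz.
16 Hz ≤ fs/2 = 22 Hz, appears at 16 Hz.
92 Hz mod fs = 4 Hz.
4 Hz ≤ fs/2 = 22 Hz, appears at 4 Hz.
Distinct values: {4 Hz, 8 Hz, 16 Hz}.

4 Hz, 8 Hz, 16 Hz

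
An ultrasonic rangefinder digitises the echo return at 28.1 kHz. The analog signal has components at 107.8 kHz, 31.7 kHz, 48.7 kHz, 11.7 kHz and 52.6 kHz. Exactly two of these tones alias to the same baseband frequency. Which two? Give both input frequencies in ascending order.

31.7 kHz, 52.6 kHz

fs/2 = 14.05 kHz.
107.8 kHz mod fs = 23.5 kHz.
23.5 kHz > fs/2 = 14.05 kHz, folds to fs − 23.5 kHz = 4.6 kHz.
31.7 kHz mod fs = 3.6 kHz.
3.6 kHz ≤ fs/2 = 14.05 kHz, appears at 3.6 kHz.
48.7 kHz mod fs = 20.6 kHz.
20.6 kHz > fs/2 = 14.05 kHz, folds to fs − 20.6 kHz = 7.5 kHz.
11.7 kHz ≤ fs/2 = 14.05 kHz, passes unchanged.
52.6 kHz mod fs = 24.5 kHz.
24.5 kHz > fs/2 = 14.05 kHz, folds to fs − 24.5 kHz = 3.6 kHz.
31.7 kHz and 52.6 kHz both map to 3.6 kHz.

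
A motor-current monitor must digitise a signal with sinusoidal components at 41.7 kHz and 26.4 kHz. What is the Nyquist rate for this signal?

83.4 kHz

Highest-frequency component: 41.7 kHz.
Nyquist rate = 2 × 41.7 kHz = 83.4 kHz.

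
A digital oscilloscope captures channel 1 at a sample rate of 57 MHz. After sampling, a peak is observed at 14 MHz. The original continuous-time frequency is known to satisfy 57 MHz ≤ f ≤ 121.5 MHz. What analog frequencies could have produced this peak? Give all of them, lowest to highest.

Frequencies that alias to 14 MHz are k·fs ± 14 MHz for integer k ≥ 0.
k=0: 14 MHz.
k=1: 43 MHz, 71 MHz.
k=2: 100 MHz, 128 MHz.
k=3: 157 MHz, 185 MHz.
Within [57 MHz, 121.5 MHz]: 71 MHz, 100 MHz.

71 MHz, 100 MHz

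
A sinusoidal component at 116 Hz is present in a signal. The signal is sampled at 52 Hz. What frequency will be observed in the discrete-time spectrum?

116 Hz mod fs = 12 Hz.
12 Hz ≤ fs/2 = 26 Hz, appears at 12 Hz.

12 Hz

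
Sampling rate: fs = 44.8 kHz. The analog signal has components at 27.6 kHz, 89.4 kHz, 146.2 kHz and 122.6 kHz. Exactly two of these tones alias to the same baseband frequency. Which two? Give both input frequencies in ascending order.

fs/2 = 22.4 kHz.
27.6 kHz > fs/2 = 22.4 kHz, folds to fs − 27.6 kHz = 17.2 kHz.
89.4 kHz mod fs = 44.6 kHz.
44.6 kHz > fs/2 = 22.4 kHz, folds to fs − 44.6 kHz = 0.2 kHz.
146.2 kHz mod fs = 11.8 kHz.
11.8 kHz ≤ fs/2 = 22.4 kHz, appears at 11.8 kHz.
122.6 kHz mod fs = 33 kHz.
33 kHz > fs/2 = 22.4 kHz, folds to fs − 33 kHz = 11.8 kHz.
122.6 kHz and 146.2 kHz both map to 11.8 kHz.

122.6 kHz, 146.2 kHz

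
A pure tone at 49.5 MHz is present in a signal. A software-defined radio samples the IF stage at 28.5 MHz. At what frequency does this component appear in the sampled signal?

7.5 MHz

49.5 MHz mod fs = 21 MHz.
21 MHz > fs/2 = 14.25 MHz, folds to fs − 21 MHz = 7.5 MHz.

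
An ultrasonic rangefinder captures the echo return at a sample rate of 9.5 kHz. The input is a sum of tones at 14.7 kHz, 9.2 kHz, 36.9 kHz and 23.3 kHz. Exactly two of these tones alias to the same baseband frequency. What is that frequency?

4.3 kHz

fs/2 = 4.75 kHz.
14.7 kHz mod fs = 5.2 kHz.
5.2 kHz > fs/2 = 4.75 kHz, folds to fs − 5.2 kHz = 4.3 kHz.
9.2 kHz > fs/2 = 4.75 kHz, folds to fs − 9.2 kHz = 0.3 kHz.
36.9 kHz mod fs = 8.4 kHz.
8.4 kHz > fs/2 = 4.75 kHz, folds to fs − 8.4 kHz = 1.1 kHz.
23.3 kHz mod fs = 4.3 kHz.
4.3 kHz ≤ fs/2 = 4.75 kHz, appears at 4.3 kHz.
14.7 kHz and 23.3 kHz both map to 4.3 kHz.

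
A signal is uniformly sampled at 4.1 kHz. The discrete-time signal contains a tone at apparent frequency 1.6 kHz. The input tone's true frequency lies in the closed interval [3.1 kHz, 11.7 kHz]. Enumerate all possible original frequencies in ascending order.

5.7 kHz, 6.6 kHz, 9.8 kHz, 10.7 kHz

Frequencies that alias to 1.6 kHz are k·fs ± 1.6 kHz for integer k ≥ 0.
k=0: 1.6 kHz.
k=1: 2.5 kHz, 5.7 kHz.
k=2: 6.6 kHz, 9.8 kHz.
k=3: 10.7 kHz, 13.9 kHz.
k=4: 14.8 kHz, 18 kHz.
Within [3.1 kHz, 11.7 kHz]: 5.7 kHz, 6.6 kHz, 9.8 kHz, 10.7 kHz.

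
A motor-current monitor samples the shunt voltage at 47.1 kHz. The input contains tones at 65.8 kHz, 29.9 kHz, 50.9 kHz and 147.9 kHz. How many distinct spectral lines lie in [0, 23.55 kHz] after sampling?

fs/2 = 23.55 kHz.
65.8 kHz mod fs = 18.7 kHz.
18.7 kHz ≤ fs/2 = 23.55 kHz, appears at 18.7 kHz.
29.9 kHz > fs/2 = 23.55 kHz, folds to fs − 29.9 kHz = 17.2 kHz.
50.9 kHz mod fs = 3.8 kHz.
3.8 kHz ≤ fs/2 = 23.55 kHz, appears at 3.8 kHz.
147.9 kHz mod fs = 6.6 kHz.
6.6 kHz ≤ fs/2 = 23.55 kHz, appears at 6.6 kHz.
Distinct values: {3.8 kHz, 6.6 kHz, 17.2 kHz, 18.7 kHz} → 4.

4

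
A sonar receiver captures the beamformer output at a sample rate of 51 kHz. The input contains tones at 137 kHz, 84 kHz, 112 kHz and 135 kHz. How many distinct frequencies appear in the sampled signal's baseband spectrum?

fs/2 = 25.5 kHz.
137 kHz mod fs = 35 kHz.
35 kHz > fs/2 = 25.5 kHz, folds to fs − 35 kHz = 16 kHz.
84 kHz mod fs = 33 kHz.
33 kHz > fs/2 = 25.5 kHz, folds to fs − 33 kHz = 18 kHz.
112 kHz mod fs = 10 kHz.
10 kHz ≤ fs/2 = 25.5 kHz, appears at 10 kHz.
135 kHz mod fs = 33 kHz.
33 kHz > fs/2 = 25.5 kHz, folds to fs − 33 kHz = 18 kHz.
Distinct values: {10 kHz, 16 kHz, 18 kHz} → 3.

3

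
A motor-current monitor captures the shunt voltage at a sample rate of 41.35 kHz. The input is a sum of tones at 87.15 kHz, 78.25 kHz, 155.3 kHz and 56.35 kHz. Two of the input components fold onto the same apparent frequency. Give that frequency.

4.45 kHz

fs/2 = 20.675 kHz.
87.15 kHz mod fs = 4.45 kHz.
4.45 kHz ≤ fs/2 = 20.675 kHz, appears at 4.45 kHz.
78.25 kHz mod fs = 36.9 kHz.
36.9 kHz > fs/2 = 20.675 kHz, folds to fs − 36.9 kHz = 4.45 kHz.
155.3 kHz mod fs = 31.25 kHz.
31.25 kHz > fs/2 = 20.675 kHz, folds to fs − 31.25 kHz = 10.1 kHz.
56.35 kHz mod fs = 15 kHz.
15 kHz ≤ fs/2 = 20.675 kHz, appears at 15 kHz.
78.25 kHz and 87.15 kHz both map to 4.45 kHz.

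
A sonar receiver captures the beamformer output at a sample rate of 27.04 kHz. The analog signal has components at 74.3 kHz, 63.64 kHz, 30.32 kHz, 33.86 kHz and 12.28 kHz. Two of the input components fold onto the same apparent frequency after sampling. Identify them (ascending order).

33.86 kHz, 74.3 kHz

fs/2 = 13.52 kHz.
74.3 kHz mod fs = 20.22 kHz.
20.22 kHz > fs/2 = 13.52 kHz, folds to fs − 20.22 kHz = 6.82 kHz.
63.64 kHz mod fs = 9.56 kHz.
9.56 kHz ≤ fs/2 = 13.52 kHz, appears at 9.56 kHz.
30.32 kHz mod fs = 3.28 kHz.
3.28 kHz ≤ fs/2 = 13.52 kHz, appears at 3.28 kHz.
33.86 kHz mod fs = 6.82 kHz.
6.82 kHz ≤ fs/2 = 13.52 kHz, appears at 6.82 kHz.
12.28 kHz ≤ fs/2 = 13.52 kHz, passes unchanged.
33.86 kHz and 74.3 kHz both map to 6.82 kHz.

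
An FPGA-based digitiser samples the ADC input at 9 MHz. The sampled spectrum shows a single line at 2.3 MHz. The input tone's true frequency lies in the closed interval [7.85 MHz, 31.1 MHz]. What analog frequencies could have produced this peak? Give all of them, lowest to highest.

11.3 MHz, 15.7 MHz, 20.3 MHz, 24.7 MHz, 29.3 MHz

Frequencies that alias to 2.3 MHz are k·fs ± 2.3 MHz for integer k ≥ 0.
k=0: 2.3 MHz.
k=1: 6.7 MHz, 11.3 MHz.
k=2: 15.7 MHz, 20.3 MHz.
k=3: 24.7 MHz, 29.3 MHz.
k=4: 33.7 MHz, 38.3 MHz.
Within [7.85 MHz, 31.1 MHz]: 11.3 MHz, 15.7 MHz, 20.3 MHz, 24.7 MHz, 29.3 MHz.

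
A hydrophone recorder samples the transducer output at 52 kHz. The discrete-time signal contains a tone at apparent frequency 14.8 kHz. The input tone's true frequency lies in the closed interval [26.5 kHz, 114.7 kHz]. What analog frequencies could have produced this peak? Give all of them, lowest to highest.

37.2 kHz, 66.8 kHz, 89.2 kHz

Frequencies that alias to 14.8 kHz are k·fs ± 14.8 kHz for integer k ≥ 0.
k=0: 14.8 kHz.
k=1: 37.2 kHz, 66.8 kHz.
k=2: 89.2 kHz, 118.8 kHz.
k=3: 141.2 kHz, 170.8 kHz.
Within [26.5 kHz, 114.7 kHz]: 37.2 kHz, 66.8 kHz, 89.2 kHz.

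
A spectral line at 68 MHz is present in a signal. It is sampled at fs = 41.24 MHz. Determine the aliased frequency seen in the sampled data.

68 MHz mod fs = 26.76 MHz.
26.76 MHz > fs/2 = 20.62 MHz, folds to fs − 26.76 MHz = 14.48 MHz.

14.48 MHz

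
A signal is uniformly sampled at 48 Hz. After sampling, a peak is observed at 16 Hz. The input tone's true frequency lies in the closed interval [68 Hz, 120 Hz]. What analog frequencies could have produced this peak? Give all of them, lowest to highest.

Frequencies that alias to 16 Hz are k·fs ± 16 Hz for integer k ≥ 0.
k=0: 16 Hz.
k=1: 32 Hz, 64 Hz.
k=2: 80 Hz, 112 Hz.
k=3: 128 Hz, 160 Hz.
Within [68 Hz, 120 Hz]: 80 Hz, 112 Hz.

80 Hz, 112 Hz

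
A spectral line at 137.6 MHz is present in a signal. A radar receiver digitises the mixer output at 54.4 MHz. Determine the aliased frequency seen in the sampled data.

25.6 MHz

137.6 MHz mod fs = 28.8 MHz.
28.8 MHz > fs/2 = 27.2 MHz, folds to fs − 28.8 MHz = 25.6 MHz.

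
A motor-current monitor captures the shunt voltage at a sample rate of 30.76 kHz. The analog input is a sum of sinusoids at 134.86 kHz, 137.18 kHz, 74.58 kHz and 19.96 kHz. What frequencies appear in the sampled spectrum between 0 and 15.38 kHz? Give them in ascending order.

10.8 kHz, 11.82 kHz, 13.06 kHz, 14.14 kHz

fs/2 = 15.38 kHz.
134.86 kHz mod fs = 11.82 kHz.
11.82 kHz ≤ fs/2 = 15.38 kHz, appears at 11.82 kHz.
137.18 kHz mod fs = 14.14 kHz.
14.14 kHz ≤ fs/2 = 15.38 kHz, appears at 14.14 kHz.
74.58 kHz mod fs = 13.06 kHz.
13.06 kHz ≤ fs/2 = 15.38 kHz, appears at 13.06 kHz.
19.96 kHz > fs/2 = 15.38 kHz, folds to fs − 19.96 kHz = 10.8 kHz.
Distinct values: {10.8 kHz, 11.82 kHz, 13.06 kHz, 14.14 kHz}.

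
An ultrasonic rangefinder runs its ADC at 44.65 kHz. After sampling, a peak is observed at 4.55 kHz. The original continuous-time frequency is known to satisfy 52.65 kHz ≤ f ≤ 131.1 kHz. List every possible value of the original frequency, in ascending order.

84.75 kHz, 93.85 kHz, 129.4 kHz

Frequencies that alias to 4.55 kHz are k·fs ± 4.55 kHz for integer k ≥ 0.
k=0: 4.55 kHz.
k=1: 40.1 kHz, 49.2 kHz.
k=2: 84.75 kHz, 93.85 kHz.
k=3: 129.4 kHz, 138.5 kHz.
k=4: 174.05 kHz, 183.15 kHz.
Within [52.65 kHz, 131.1 kHz]: 84.75 kHz, 93.85 kHz, 129.4 kHz.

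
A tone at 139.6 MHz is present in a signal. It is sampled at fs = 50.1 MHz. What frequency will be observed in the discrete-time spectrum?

10.7 MHz

139.6 MHz mod fs = 39.4 MHz.
39.4 MHz > fs/2 = 25.05 MHz, folds to fs − 39.4 MHz = 10.7 MHz.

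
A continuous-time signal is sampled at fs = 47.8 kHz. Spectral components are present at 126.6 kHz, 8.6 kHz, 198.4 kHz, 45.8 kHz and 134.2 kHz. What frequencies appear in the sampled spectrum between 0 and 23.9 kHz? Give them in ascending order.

fs/2 = 23.9 kHz.
126.6 kHz mod fs = 31 kHz.
31 kHz > fs/2 = 23.9 kHz, folds to fs − 31 kHz = 16.8 kHz.
8.6 kHz ≤ fs/2 = 23.9 kHz, passes unchanged.
198.4 kHz mod fs = 7.2 kHz.
7.2 kHz ≤ fs/2 = 23.9 kHz, appears at 7.2 kHz.
45.8 kHz > fs/2 = 23.9 kHz, folds to fs − 45.8 kHz = 2 kHz.
134.2 kHz mod fs = 38.6 kHz.
38.6 kHz > fs/2 = 23.9 kHz, folds to fs − 38.6 kHz = 9.2 kHz.
Distinct values: {2 kHz, 7.2 kHz, 8.6 kHz, 9.2 kHz, 16.8 kHz}.

2 kHz, 7.2 kHz, 8.6 kHz, 9.2 kHz, 16.8 kHz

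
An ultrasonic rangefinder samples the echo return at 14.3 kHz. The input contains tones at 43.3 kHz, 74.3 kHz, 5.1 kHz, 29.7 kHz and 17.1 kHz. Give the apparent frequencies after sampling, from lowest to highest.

0.4 kHz, 1.1 kHz, 2.8 kHz, 5.1 kHz

fs/2 = 7.15 kHz.
43.3 kHz mod fs = 0.4 kHz.
0.4 kHz ≤ fs/2 = 7.15 kHz, appears at 0.4 kHz.
74.3 kHz mod fs = 2.8 kHz.
2.8 kHz ≤ fs/2 = 7.15 kHz, appears at 2.8 kHz.
5.1 kHz ≤ fs/2 = 7.15 kHz, passes unchanged.
29.7 kHz mod fs = 1.1 kHz.
1.1 kHz ≤ fs/2 = 7.15 kHz, appears at 1.1 kHz.
17.1 kHz mod fs = 2.8 kHz.
2.8 kHz ≤ fs/2 = 7.15 kHz, appears at 2.8 kHz.
Distinct values: {0.4 kHz, 1.1 kHz, 2.8 kHz, 5.1 kHz}.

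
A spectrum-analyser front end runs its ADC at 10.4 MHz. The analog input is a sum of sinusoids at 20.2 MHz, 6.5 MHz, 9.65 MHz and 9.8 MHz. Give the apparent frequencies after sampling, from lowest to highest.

0.6 MHz, 0.75 MHz, 3.9 MHz

fs/2 = 5.2 MHz.
20.2 MHz mod fs = 9.8 MHz.
9.8 MHz > fs/2 = 5.2 MHz, folds to fs − 9.8 MHz = 0.6 MHz.
6.5 MHz > fs/2 = 5.2 MHz, folds to fs − 6.5 MHz = 3.9 MHz.
9.65 MHz > fs/2 = 5.2 MHz, folds to fs − 9.65 MHz = 0.75 MHz.
9.8 MHz > fs/2 = 5.2 MHz, folds to fs − 9.8 MHz = 0.6 MHz.
Distinct values: {0.6 MHz, 0.75 MHz, 3.9 MHz}.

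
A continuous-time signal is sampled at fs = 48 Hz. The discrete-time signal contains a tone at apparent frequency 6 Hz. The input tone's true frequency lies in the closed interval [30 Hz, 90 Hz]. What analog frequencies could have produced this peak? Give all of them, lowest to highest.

Frequencies that alias to 6 Hz are k·fs ± 6 Hz for integer k ≥ 0.
k=0: 6 Hz.
k=1: 42 Hz, 54 Hz.
k=2: 90 Hz, 102 Hz.
k=3: 138 Hz, 150 Hz.
Within [30 Hz, 90 Hz]: 42 Hz, 54 Hz, 90 Hz.

42 Hz, 54 Hz, 90 Hz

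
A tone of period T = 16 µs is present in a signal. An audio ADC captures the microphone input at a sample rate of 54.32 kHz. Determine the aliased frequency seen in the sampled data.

T = 16 µs → f = 1/T = 62.5 kHz.
62.5 kHz mod fs = 8.18 kHz.
8.18 kHz ≤ fs/2 = 27.16 kHz, appears at 8.18 kHz.

8.18 kHz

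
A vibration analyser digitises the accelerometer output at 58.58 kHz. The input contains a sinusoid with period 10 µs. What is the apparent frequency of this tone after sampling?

17.16 kHz

T = 10 µs → f = 1/T = 100 kHz.
100 kHz mod fs = 41.42 kHz.
41.42 kHz > fs/2 = 29.29 kHz, folds to fs − 41.42 kHz = 17.16 kHz.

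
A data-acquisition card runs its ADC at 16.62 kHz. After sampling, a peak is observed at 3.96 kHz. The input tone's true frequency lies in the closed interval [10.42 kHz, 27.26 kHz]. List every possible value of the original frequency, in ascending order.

12.66 kHz, 20.58 kHz

Frequencies that alias to 3.96 kHz are k·fs ± 3.96 kHz for integer k ≥ 0.
k=0: 3.96 kHz.
k=1: 12.66 kHz, 20.58 kHz.
k=2: 29.28 kHz, 37.2 kHz.
Within [10.42 kHz, 27.26 kHz]: 12.66 kHz, 20.58 kHz.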